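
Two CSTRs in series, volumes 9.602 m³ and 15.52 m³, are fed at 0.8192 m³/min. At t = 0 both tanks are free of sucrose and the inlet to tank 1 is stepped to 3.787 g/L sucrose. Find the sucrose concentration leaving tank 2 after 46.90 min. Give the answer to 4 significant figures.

Time constants: τᵢ = Vᵢ/Q for each well-mixed tank.
τ₁ = 9.602/0.8192 = 11.7212 min; τ₂ = 15.52/0.8192 = 18.9453 min.
Solving the cascade with C₁(0)=C₂(0)=0 gives C₂(t) = C_in[1 − (τ₁ e^(−t/τ₁) − τ₂ e^(−t/τ₂))/(τ₁ − τ₂)].
At t = 46.90: e^(−t/τ₁) = 0.0182918, e^(−t/τ₂) = 0.0841170.
C₂ = 3.787·[1 − (11.7212·0.0182918 − 18.9453·0.0841170)/(-7.22412)] = 3.787·0.809081 = 3.06399 g/L.

3.064 g/L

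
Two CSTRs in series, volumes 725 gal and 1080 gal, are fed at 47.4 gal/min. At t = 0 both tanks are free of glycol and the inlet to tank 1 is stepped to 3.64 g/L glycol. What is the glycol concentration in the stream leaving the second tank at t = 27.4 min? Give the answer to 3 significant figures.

1.55 g/L

Time constants: τᵢ = Vᵢ/Q for each well-mixed tank.
τ₁ = 725/47.4 = 15.295 min; τ₂ = 1080/47.4 = 22.785 min.
Solving the cascade with C₁(0)=C₂(0)=0 gives C₂(t) = C_in[1 − (τ₁ e^(−t/τ₁) − τ₂ e^(−t/τ₂))/(τ₁ − τ₂)].
At t = 27.4: e^(−t/τ₁) = 0.16673, e^(−t/τ₂) = 0.30043.
C₂ = 3.64·[1 − (15.295·0.16673 − 22.785·0.30043)/(-7.4895)] = 3.64·0.42653 = 1.5526 g/L.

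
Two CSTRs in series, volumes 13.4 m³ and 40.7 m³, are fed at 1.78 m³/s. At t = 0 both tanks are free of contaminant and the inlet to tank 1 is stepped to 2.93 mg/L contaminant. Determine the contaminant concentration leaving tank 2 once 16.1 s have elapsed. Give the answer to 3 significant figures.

Species balance on tank i: dCᵢ/dt = (Cᵢ₋₁ − Cᵢ)/τᵢ with τᵢ = Vᵢ/Q.
τ₁ = 13.4/1.78 = 7.5281 s; τ₂ = 40.7/1.78 = 22.865 s.
Tank 1: C₁ = C_in(1 − e^(−t/τ₁)). Tank 2 (τ₁ ≠ τ₂): C₂ = C_in[1 − (τ₁ e^(−t/τ₁) − τ₂ e^(−t/τ₂))/(τ₁ − τ₂)].
At t = 16.1: e^(−t/τ₁) = 0.11781, e^(−t/τ₂) = 0.49454.
C₂ = 2.93·[1 − (7.5281·0.11781 − 22.865·0.49454)/(-15.337)] = 2.93·0.32055 = 0.93920 mg/L.

0.939 mg/L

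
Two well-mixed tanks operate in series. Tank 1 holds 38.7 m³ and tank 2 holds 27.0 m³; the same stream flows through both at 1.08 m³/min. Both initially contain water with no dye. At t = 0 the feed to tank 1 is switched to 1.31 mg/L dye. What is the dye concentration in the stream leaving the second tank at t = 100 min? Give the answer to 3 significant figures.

Time constants: τᵢ = Vᵢ/Q for each well-mixed tank.
τ₁ = 38.7/1.08 = 35.833 min; τ₂ = 27.0/1.08 = 25.000 min.
Solving the cascade with C₁(0)=C₂(0)=0 gives C₂(t) = C_in[1 − (τ₁ e^(−t/τ₁) − τ₂ e^(−t/τ₂))/(τ₁ − τ₂)].
At t = 100: e^(−t/τ₁) = 0.061378, e^(−t/τ₂) = 0.018316.
C₂ = 1.31·[1 − (35.833·0.061378 − 25.000·0.018316)/(10.833)] = 1.31·0.83925 = 1.0994 mg/L.

1.10 mg/L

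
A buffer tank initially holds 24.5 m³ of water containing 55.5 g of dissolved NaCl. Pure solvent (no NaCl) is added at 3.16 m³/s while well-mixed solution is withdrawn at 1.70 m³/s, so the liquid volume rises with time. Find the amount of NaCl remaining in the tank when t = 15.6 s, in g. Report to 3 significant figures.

Let m(t) be the amount of NaCl. Volume: V(t) = V₀ + (Q_in − Q_out) t = 24.5 + 1.4600 t; V(15.6) = 47.276 m³.
No NaCl enters, so dm/dt = −Q_out · (m/V).
dm/m = −Q_out dt/(V₀ + 1.4600 t); integrating gives ln(m/m₀) = −(Q_out/(Q_in−Q_out)) ln(V/V₀).
m = m₀ (V₀/V)^(Q_out/(Q_in−Q_out)) = 55.5 × (24.5/47.276)^(1.1644) = 25.816 g.

25.8 g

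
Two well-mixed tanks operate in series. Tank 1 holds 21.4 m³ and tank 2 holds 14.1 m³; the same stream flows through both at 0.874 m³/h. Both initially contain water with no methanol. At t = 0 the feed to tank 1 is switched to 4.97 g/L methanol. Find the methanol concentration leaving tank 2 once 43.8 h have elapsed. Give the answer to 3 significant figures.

Species balance on tank i: dCᵢ/dt = (Cᵢ₋₁ − Cᵢ)/τᵢ with τᵢ = Vᵢ/Q.
τ₁ = 21.4/0.874 = 24.485 h; τ₂ = 14.1/0.874 = 16.133 h.
Tank 1: C₁ = C_in(1 − e^(−t/τ₁)). Tank 2 (τ₁ ≠ τ₂): C₂ = C_in[1 − (τ₁ e^(−t/τ₁) − τ₂ e^(−t/τ₂))/(τ₁ − τ₂)].
At t = 43.8: e^(−t/τ₁) = 0.16715, e^(−t/τ₂) = 0.066206.
C₂ = 4.97·[1 − (24.485·0.16715 − 16.133·0.066206)/(8.3524)] = 4.97·0.63787 = 3.1702 g/L.

3.17 g/L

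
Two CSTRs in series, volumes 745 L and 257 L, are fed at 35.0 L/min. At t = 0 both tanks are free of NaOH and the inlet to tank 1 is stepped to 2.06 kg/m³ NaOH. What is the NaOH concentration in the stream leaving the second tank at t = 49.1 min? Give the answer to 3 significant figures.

Each tank obeys Vᵢ dCᵢ/dt = Q(Cᵢ₋₁ − Cᵢ), so τᵢ = Vᵢ/Q.
τ₁ = 745/35.0 = 21.286 min; τ₂ = 257/35.0 = 7.3429 min.
Solving the cascade with C₁(0)=C₂(0)=0 gives C₂(t) = C_in[1 − (τ₁ e^(−t/τ₁) − τ₂ e^(−t/τ₂))/(τ₁ − τ₂)].
At t = 49.1: e^(−t/τ₁) = 0.099588, e^(−t/τ₂) = 0.0012473.
C₂ = 2.06·[1 − (21.286·0.099588 − 7.3429·0.0012473)/(13.943)] = 2.06·0.84862 = 1.7482 kg/m³.

1.75 kg/m³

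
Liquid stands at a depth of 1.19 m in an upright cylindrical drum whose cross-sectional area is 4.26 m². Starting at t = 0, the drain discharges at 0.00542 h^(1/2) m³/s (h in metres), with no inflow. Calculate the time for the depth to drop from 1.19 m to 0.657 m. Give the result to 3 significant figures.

With no inflow, A dh/dt = −0.00542 √h.
∫ h^(−1/2) dh = −(0.00542/A) ∫ dt, giving 2√h = 2√h₀ − (0.00542/A) t.
t = 2A(√h₀ − √h)/0.00542 = 2·4.26·(√1.19 − √0.657)/0.00542
  = 8.5200 × (1.0909 − 0.81056) / 0.00542 = 440.64 s.

441 s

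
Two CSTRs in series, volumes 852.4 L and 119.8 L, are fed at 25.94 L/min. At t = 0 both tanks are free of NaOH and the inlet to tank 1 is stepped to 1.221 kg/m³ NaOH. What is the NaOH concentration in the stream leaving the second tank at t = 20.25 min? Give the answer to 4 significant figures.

Species balance on tank i: dCᵢ/dt = (Cᵢ₋₁ − Cᵢ)/τᵢ with τᵢ = Vᵢ/Q.
τ₁ = 852.4/25.94 = 32.8604 min; τ₂ = 119.8/25.94 = 4.61835 min.
Tank 1: C₁ = C_in(1 − e^(−t/τ₁)). Tank 2 (τ₁ ≠ τ₂): C₂ = C_in[1 − (τ₁ e^(−t/τ₁) − τ₂ e^(−t/τ₂))/(τ₁ − τ₂)].
At t = 20.25: e^(−t/τ₁) = 0.539970, e^(−t/τ₂) = 0.0124668.
C₂ = 1.221·[1 − (32.8604·0.539970 − 4.61835·0.0124668)/(28.2421)] = 1.221·0.373769 = 0.456372 kg/m³.

0.4564 kg/m³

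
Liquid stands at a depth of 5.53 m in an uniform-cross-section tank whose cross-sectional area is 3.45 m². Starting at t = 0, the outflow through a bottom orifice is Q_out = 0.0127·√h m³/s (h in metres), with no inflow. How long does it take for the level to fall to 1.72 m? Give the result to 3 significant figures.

With no inflow, A dh/dt = −0.0127 √h.
∫ h^(−1/2) dh = −(0.0127/A) ∫ dt, giving 2√h = 2√h₀ − (0.0127/A) t.
t = 2A(√h₀ − √h)/0.0127 = 2·3.45·(√5.53 − √1.72)/0.0127
  = 6.9000 × (2.3516 − 1.3115) / 0.0127 = 565.10 s.

565 s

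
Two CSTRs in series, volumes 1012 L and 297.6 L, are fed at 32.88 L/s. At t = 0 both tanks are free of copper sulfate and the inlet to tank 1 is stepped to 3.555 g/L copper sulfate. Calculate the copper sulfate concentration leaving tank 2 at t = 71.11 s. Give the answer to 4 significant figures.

3.056 g/L

Species balance on tank i: dCᵢ/dt = (Cᵢ₋₁ − Cᵢ)/τᵢ with τᵢ = Vᵢ/Q.
τ₁ = 1012/32.88 = 30.7786 s; τ₂ = 297.6/32.88 = 9.05109 s.
Tank 1: C₁ = C_in(1 − e^(−t/τ₁)). Tank 2 (τ₁ ≠ τ₂): C₂ = C_in[1 − (τ₁ e^(−t/τ₁) − τ₂ e^(−t/τ₂))/(τ₁ − τ₂)].
At t = 71.11: e^(−t/τ₁) = 0.0992243, e^(−t/τ₂) = 0.000387224.
C₂ = 3.555·[1 − (30.7786·0.0992243 − 9.05109·0.000387224)/(21.7275)] = 3.555·0.859603 = 3.05589 g/L.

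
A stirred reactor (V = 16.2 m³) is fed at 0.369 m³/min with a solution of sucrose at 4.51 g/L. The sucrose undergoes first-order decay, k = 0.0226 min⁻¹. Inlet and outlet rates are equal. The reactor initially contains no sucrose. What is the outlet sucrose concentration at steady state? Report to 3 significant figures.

Species balance: V dC/dt = Q C_in − Q C − k V C.
At steady state: 0 = Q C_in − (Q + kV) C_ss, so C_ss = Q C_in/(Q + kV).
C_ss = 0.369·4.51/(0.369 + 0.0226·16.2) = 1.6642/0.73512 = 2.2638 g/L.

2.26 g/L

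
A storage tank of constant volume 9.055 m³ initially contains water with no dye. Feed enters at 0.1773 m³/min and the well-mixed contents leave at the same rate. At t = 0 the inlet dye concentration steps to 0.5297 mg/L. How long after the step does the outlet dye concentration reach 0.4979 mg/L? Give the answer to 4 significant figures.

143.7 min

Species balance: V dC/dt = Q(C_in − C) ⇒ τ = V/Q = 51.0716 min.
C(t) = C_in + (C₀ − C_in) e^(−t/τ). Set C = 0.4979 and solve for t:
e^(−t/τ) = (C − C_in)/(C₀ − C_in) = (0.4979 − 0.5297)/(0 − 0.5297) = 0.0600340
t = −τ ln(…) = 51.0716 × 2.81284 = 143.657 min.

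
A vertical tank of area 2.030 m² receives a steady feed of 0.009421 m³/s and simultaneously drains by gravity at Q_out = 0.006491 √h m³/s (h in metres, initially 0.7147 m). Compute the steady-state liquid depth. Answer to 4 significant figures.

Unsteady balance on liquid volume: A dh/dt = Q_in − 0.006491 √h. At steady state dh/dt = 0:
Q_in = 0.006491 √h_ss ⇒ √h_ss = 0.009421/0.006491 = 1.45139.
h_ss = 1.45139² = 2.10655 m. (Since h₀ = 0.7147 m < h_ss, the level will rise toward this value.)

2.107 m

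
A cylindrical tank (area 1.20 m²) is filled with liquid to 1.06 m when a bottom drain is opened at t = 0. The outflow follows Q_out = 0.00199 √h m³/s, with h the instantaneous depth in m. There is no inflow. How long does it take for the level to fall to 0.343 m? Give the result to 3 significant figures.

A dh/dt = −Q_out = −0.00199 √h.
This is separable: 2 d(√h)/dt = −0.00199/A, so √h = √h₀ − (0.00199/(2A)) t.
t = 2A(√h₀ − √h)/0.00199 = 2·1.20·(√1.06 − √0.343)/0.00199
  = 2.4000 × (1.0296 − 0.58566) / 0.00199 = 535.36 s.

535 s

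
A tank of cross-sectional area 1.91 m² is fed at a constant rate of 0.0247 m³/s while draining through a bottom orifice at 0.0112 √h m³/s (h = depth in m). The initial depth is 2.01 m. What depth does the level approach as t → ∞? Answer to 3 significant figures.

4.86 m

A dh/dt = Q_in − 0.0112 √h. Steady state requires inflow = outflow:
Q_in = 0.0112 √h_ss ⇒ √h_ss = 0.0247/0.0112 = 2.2054.
h_ss = 2.2054² = 4.8636 m. (Since h₀ = 2.01 m < h_ss, the level will rise toward this value.)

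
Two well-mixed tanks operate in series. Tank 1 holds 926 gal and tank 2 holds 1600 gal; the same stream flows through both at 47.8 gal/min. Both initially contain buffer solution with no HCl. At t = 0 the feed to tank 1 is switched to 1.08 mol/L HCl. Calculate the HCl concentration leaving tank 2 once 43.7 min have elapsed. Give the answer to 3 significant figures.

0.541 mol/L

Time constants: τᵢ = Vᵢ/Q for each well-mixed tank.
τ₁ = 926/47.8 = 19.372 min; τ₂ = 1600/47.8 = 33.473 min.
Solving the cascade with C₁(0)=C₂(0)=0 gives C₂(t) = C_in[1 − (τ₁ e^(−t/τ₁) − τ₂ e^(−t/τ₂))/(τ₁ − τ₂)].
At t = 43.7: e^(−t/τ₁) = 0.10479, e^(−t/τ₂) = 0.27103.
C₂ = 1.08·[1 − (19.372·0.10479 − 33.473·0.27103)/(-14.100)] = 1.08·0.50058 = 0.54063 mol/L.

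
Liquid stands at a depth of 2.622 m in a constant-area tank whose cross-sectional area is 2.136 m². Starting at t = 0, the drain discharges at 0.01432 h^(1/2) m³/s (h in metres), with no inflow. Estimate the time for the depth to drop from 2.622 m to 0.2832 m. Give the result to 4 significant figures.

A dh/dt = −Q_out = −0.01432 √h.
Separate and integrate: 2(√h − √h₀) = −(0.01432/A) t.
t = 2A(√h₀ − √h)/0.01432 = 2·2.136·(√2.622 − √0.2832)/0.01432
  = 4.27200 × (1.61926 − 0.532165) / 0.01432 = 324.306 s.

324.3 s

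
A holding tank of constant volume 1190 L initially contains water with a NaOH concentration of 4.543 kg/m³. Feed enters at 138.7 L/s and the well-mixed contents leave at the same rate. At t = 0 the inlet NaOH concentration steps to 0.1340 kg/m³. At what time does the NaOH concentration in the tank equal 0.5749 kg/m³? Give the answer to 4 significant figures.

19.76 s

Accumulation = in − out for the solute gives V dC/dt = Q(C_in − C), so τ = V/Q = 8.57967 s.
C(t) = C_in + (C₀ − C_in) e^(−t/τ). Set C = 0.5749 and solve for t:
e^(−t/τ) = (C − C_in)/(C₀ − C_in) = (0.5749 − 0.1340)/(4.543 − 0.1340) = 0.100000
t = −τ ln(…) = 8.57967 × 2.30259 = 19.7554 s.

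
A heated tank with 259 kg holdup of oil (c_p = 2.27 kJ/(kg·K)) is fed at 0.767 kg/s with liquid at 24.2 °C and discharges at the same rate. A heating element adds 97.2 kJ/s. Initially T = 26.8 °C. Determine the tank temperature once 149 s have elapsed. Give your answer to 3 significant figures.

45.8 °C

M c_p dT/dt = ṁ c_p (T_in − T) + Q̇.
τ = M/ṁ = 337.68 s; T_ss = T_in + Q̇/(ṁ c_p) = 24.2 + 97.2/(0.767·2.27) = 80.027 °C.
This is linear first-order; T(t) = T_ss + (T₀ − T_ss) e^(−t/τ).
T(149) = 80.027 + (-53.227)·e^(−149/337.68) = 80.027 + (-53.227)·0.64323 = 45.790 °C.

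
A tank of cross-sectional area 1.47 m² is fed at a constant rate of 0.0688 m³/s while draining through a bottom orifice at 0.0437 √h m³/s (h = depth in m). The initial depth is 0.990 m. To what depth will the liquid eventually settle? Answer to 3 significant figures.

2.48 m

A dh/dt = Q_in − 0.0437 √h. Steady state requires inflow = outflow:
Q_in = 0.0437 √h_ss ⇒ √h_ss = 0.0688/0.0437 = 1.5744.
h_ss = 1.5744² = 2.4786 m. (Since h₀ = 0.990 m < h_ss, the level will rise toward this value.)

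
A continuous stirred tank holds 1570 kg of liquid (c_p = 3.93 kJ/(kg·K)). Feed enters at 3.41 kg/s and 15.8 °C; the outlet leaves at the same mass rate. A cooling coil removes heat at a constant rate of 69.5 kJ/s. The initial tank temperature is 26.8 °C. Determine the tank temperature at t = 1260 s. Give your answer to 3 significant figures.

11.7 °C

M c_p dT/dt = ṁ c_p (T_in − T) − Q̇.
τ = M/ṁ = 460.41 s; T_ss = T_in − Q̇/(ṁ c_p) = 15.8 − 69.5/(3.41·3.93) = 10.614 °C.
Solution: T(t) = T_ss + (T₀ − T_ss) e^(−t/τ).
T(1260) = 10.614 + (16.186)·e^(−1260/460.41) = 10.614 + (16.186)·0.064785 = 11.663 °C.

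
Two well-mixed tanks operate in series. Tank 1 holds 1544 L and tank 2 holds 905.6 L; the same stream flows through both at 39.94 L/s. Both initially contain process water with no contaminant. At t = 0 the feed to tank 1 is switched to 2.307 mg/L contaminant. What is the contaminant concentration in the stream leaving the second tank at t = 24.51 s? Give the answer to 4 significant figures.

Time constants: τᵢ = Vᵢ/Q for each well-mixed tank.
τ₁ = 1544/39.94 = 38.6580 s; τ₂ = 905.6/39.94 = 22.6740 s.
Tank 1: C₁ = C_in(1 − e^(−t/τ₁)). Tank 2 (τ₁ ≠ τ₂): C₂ = C_in[1 − (τ₁ e^(−t/τ₁) − τ₂ e^(−t/τ₂))/(τ₁ − τ₂)].
At t = 24.51: e^(−t/τ₁) = 0.530454, e^(−t/τ₂) = 0.339265.
C₂ = 2.307·[1 − (38.6580·0.530454 − 22.6740·0.339265)/(15.9840)] = 2.307·0.198335 = 0.457559 mg/L.

0.4576 mg/L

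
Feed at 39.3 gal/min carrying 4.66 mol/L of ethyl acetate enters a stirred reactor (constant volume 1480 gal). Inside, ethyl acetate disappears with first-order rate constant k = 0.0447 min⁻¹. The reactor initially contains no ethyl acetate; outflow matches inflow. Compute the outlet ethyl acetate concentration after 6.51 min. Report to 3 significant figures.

Species balance: V dC/dt = Q C_in − Q C − k V C.
This is linear with rate a = Q/V + k = 0.071254 min⁻¹.
C_ss = Q C_in/(Q + kV) = 1.7366 mol/L; C(t) = C_ss + (C₀ − C_ss) e^(−a t).
C(6.51) = 1.7366 + (-1.7366)·e^(−0.071254·6.51) = 1.7366 + (-1.7366)·0.62885 = 0.64455 mol/L.

0.645 mol/L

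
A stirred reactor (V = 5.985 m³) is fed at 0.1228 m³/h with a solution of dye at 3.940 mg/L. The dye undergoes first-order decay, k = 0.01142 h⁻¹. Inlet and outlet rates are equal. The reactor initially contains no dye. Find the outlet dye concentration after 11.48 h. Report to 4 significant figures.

0.7769 mg/L

Accumulation = in − out − consumed: V dC/dt = Q C_in − Q C − k V C.
This is linear with rate a = Q/V + k = 0.0319380 h⁻¹.
C_ss = Q C_in/(Q + kV) = 2.53118 mg/L; C(t) = C_ss + (C₀ − C_ss) e^(−a t).
C(11.48) = 2.53118 + (-2.53118)·e^(−0.0319380·11.48) = 2.53118 + (-2.53118)·0.693054 = 0.776937 mg/L.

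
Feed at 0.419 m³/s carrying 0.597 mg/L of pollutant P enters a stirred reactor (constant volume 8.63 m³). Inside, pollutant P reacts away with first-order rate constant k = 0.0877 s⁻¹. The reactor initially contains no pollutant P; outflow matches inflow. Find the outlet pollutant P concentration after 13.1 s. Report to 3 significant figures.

V dC/dt = Q(C_in − C) − k V C.
This is linear with rate a = Q/V + k = 0.13625 s⁻¹.
C_ss = Q C_in/(Q + kV) = 0.21273 mg/L; C(t) = C_ss + (C₀ − C_ss) e^(−a t).
C(13.1) = 0.21273 + (-0.21273)·e^(−0.13625·13.1) = 0.21273 + (-0.21273)·0.16781 = 0.17703 mg/L.

0.177 mg/L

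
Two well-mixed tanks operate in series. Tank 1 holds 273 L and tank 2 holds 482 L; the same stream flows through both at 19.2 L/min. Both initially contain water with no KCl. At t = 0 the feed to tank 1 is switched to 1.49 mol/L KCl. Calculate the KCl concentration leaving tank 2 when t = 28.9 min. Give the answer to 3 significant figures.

Time constants: τᵢ = Vᵢ/Q for each well-mixed tank.
τ₁ = 273/19.2 = 14.219 min; τ₂ = 482/19.2 = 25.104 min.
Tank 1: C₁ = C_in(1 − e^(−t/τ₁)). Tank 2 (τ₁ ≠ τ₂): C₂ = C_in[1 − (τ₁ e^(−t/τ₁) − τ₂ e^(−t/τ₂))/(τ₁ − τ₂)].
At t = 28.9: e^(−t/τ₁) = 0.13100, e^(−t/τ₂) = 0.31626.
C₂ = 1.49·[1 − (14.219·0.13100 − 25.104·0.31626)/(-10.885)] = 1.49·0.44176 = 0.65823 mol/L.

0.658 mol/L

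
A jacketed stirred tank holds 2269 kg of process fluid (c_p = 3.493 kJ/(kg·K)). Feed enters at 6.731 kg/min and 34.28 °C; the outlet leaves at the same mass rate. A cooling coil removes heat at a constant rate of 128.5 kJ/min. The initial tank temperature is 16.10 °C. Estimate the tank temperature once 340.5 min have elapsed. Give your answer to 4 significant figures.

Heat balance on the well-mixed liquid: M c_p dT/dt = ṁ c_p (T_in − T) − 128.5.
Rearrange: dT/dt = (T_ss − T)/τ with τ = M/ṁ = 337.097 min and T_ss = T_in − Q̇/(ṁ c_p) = 28.8146 °C.
Integrating: T(t) = T_ss + (T₀ − T_ss) e^(−t/τ).
T(340.5) = 28.8146 + (-12.7146)·e^(−340.5/337.097) = 28.8146 + (-12.7146)·0.364184 = 24.1841 °C.

24.18 °C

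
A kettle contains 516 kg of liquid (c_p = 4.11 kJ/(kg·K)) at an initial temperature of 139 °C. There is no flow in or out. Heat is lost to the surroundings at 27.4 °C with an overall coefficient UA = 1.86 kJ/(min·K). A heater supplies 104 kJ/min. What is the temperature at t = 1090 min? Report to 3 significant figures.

105 °C

Lumped-capacitance energy balance: M c_p dT/dt = UA(T_amb − T) + Q̇.
dT/dt = (T_ss − T)/τ with T_ss = T_amb + Q̇/UA = 27.4 + 104/1.86 = 83.314 °C, τ = M c_p/UA = 516·4.11/1.86 = 1140.2 min.
Solution: T(t) = T_ss + (T₀ − T_ss) e^(−t/τ).
T(1090) = 83.314 + (55.686)·0.38444 = 104.72 °C.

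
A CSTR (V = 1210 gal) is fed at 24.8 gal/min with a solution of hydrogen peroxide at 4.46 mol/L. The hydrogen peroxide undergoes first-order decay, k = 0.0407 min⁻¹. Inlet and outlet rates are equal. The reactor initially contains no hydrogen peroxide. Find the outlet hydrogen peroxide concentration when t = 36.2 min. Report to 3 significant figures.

Species balance: V dC/dt = Q C_in − Q C − k V C.
This is linear with rate a = Q/V + k = 0.061196 min⁻¹.
C_ss = Q C_in/(Q + kV) = 1.4938 mol/L; C(t) = C_ss + (C₀ − C_ss) e^(−a t).
C(36.2) = 1.4938 + (-1.4938)·e^(−0.061196·36.2) = 1.4938 + (-1.4938)·0.10912 = 1.3308 mol/L.

1.33 mol/L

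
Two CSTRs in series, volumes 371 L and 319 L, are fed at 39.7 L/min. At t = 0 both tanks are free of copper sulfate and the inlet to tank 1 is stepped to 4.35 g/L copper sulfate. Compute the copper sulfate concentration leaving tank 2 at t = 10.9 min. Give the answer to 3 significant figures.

1.56 g/L

Each tank obeys Vᵢ dCᵢ/dt = Q(Cᵢ₋₁ − Cᵢ), so τᵢ = Vᵢ/Q.
τ₁ = 371/39.7 = 9.3451 min; τ₂ = 319/39.7 = 8.0353 min.
Tank 1: C₁ = C_in(1 − e^(−t/τ₁)). Tank 2 (τ₁ ≠ τ₂): C₂ = C_in[1 − (τ₁ e^(−t/τ₁) − τ₂ e^(−t/τ₂))/(τ₁ − τ₂)].
At t = 10.9: e^(−t/τ₁) = 0.31149, e^(−t/τ₂) = 0.25756.
C₂ = 4.35·[1 − (9.3451·0.31149 − 8.0353·0.25756)/(1.3098)] = 4.35·0.35764 = 1.5557 g/L.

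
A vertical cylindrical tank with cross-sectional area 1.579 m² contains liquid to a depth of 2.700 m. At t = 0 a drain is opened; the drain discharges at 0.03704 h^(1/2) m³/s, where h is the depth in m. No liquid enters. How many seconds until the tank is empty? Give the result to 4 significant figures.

A dh/dt = −Q_out = −0.03704 √h.
This is separable: 2 d(√h)/dt = −0.03704/A, so √h = √h₀ − (0.03704/(2A)) t.
Set h = 0: 2√h₀ = (0.03704/A) t_empty ⇒ t_empty = 2A√h₀/0.03704.
t_empty = 2·1.579·√2.700/0.03704 = 3.15800·1.64317/0.03704 = 140.095 s.

140.1 s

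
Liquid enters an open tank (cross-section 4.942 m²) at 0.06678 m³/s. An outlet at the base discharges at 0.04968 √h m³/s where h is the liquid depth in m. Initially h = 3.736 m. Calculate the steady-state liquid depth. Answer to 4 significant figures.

1.807 m

A dh/dt = Q_in − 0.04968 √h. Steady state requires inflow = outflow:
Q_in = 0.04968 √h_ss ⇒ √h_ss = 0.06678/0.04968 = 1.34420.
h_ss = 1.34420² = 1.80688 m. (Since h₀ = 3.736 m > h_ss, the level will fall toward this value.)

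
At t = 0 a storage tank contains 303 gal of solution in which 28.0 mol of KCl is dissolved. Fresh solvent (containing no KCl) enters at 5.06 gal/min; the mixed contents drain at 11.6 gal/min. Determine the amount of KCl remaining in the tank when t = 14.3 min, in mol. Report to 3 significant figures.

Let m(t) be the amount of KCl. Volume: V(t) = V₀ + (Q_in − Q_out) t = 303 − 6.5400 t; V(14.3) = 209.48 gal.
Species balance (pure solvent in): dm/dt = −Q_out · m/V(t).
Separate: dm/m = −Q_out dt/V(t) ⇒ ln(m/m₀) = −(Q_out/(Q_in−Q_out)) ln(V/V₀).
m = m₀ (V₀/V)^(Q_out/(Q_in−Q_out)) = 28.0 × (303/209.48)^(-1.7737) = 14.549 mol.

14.5 mol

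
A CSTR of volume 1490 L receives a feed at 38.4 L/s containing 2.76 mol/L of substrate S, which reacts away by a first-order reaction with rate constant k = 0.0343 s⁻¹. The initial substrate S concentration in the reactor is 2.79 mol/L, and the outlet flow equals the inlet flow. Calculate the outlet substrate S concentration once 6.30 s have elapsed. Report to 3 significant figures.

Species balance: V dC/dt = Q C_in − Q C − k V C.
dC/dt = (Q/V) C_in − (Q/V + k) C; effective rate a = Q/V + k = 0.025772 + 0.0343 = 0.060072 s⁻¹.
C_ss = Q C_in/(Q + kV) = 1.1841 mol/L; C(t) = C_ss + (C₀ − C_ss) e^(−a t).
C(6.30) = 1.1841 + (1.6059)·e^(−0.060072·6.30) = 1.1841 + (1.6059)·0.68492 = 2.2840 mol/L.

2.28 mol/L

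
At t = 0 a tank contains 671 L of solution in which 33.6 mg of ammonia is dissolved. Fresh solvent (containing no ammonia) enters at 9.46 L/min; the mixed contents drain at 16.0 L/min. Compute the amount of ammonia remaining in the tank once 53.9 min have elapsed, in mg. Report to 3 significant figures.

5.43 mg

Total volume: dV/dt = Q_in − Q_out = -6.5400 L/min, so V(t) = 671 − 6.5400 t and V(53.9) = 318.49 L.
Solute balance: dm/dt = 0 − Q_out C = −Q_out m/V(t).
dm/m = −Q_out dt/(V₀ − 6.5400 t); integrating gives ln(m/m₀) = −(Q_out/(Q_in−Q_out)) ln(V/V₀).
m = m₀ (V₀/V)^(Q_out/(Q_in−Q_out)) = 33.6 × (671/318.49)^(-2.4465) = 5.4276 mg.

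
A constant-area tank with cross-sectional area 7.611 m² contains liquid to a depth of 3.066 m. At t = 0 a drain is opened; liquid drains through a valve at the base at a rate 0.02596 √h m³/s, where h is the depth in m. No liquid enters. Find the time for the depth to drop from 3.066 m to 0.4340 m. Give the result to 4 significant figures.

A dh/dt = −Q_out = −0.02596 √h.
This is separable: 2 d(√h)/dt = −0.02596/A, so √h = √h₀ − (0.02596/(2A)) t.
t = 2A(√h₀ − √h)/0.02596 = 2·7.611·(√3.066 − √0.4340)/0.02596
  = 15.2220 × (1.75100 − 0.658787) / 0.02596 = 640.434 s.

640.4 s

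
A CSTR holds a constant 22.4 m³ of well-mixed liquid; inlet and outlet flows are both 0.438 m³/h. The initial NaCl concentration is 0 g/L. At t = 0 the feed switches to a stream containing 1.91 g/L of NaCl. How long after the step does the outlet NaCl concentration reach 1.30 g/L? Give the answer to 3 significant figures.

Species balance: V dC/dt = Q(C_in − C) ⇒ τ = V/Q = 51.142 h.
C(t) = C_in + (C₀ − C_in) e^(−t/τ). Set C = 1.30 and solve for t:
e^(−t/τ) = (C − C_in)/(C₀ − C_in) = (1.30 − 1.91)/(0 − 1.91) = 0.31937
t = −τ ln(…) = 51.142 × 1.1414 = 58.373 h.

58.4 h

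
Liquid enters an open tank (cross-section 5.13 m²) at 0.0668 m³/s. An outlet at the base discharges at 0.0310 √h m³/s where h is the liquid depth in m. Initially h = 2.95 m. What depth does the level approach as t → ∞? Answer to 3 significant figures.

4.64 m

Level balance: A dh/dt = 0.0668 − 0.0310 √h. Setting dh/dt = 0:
Q_in = 0.0310 √h_ss ⇒ √h_ss = 0.0668/0.0310 = 2.1548.
h_ss = 2.1548² = 4.6433 m. (Since h₀ = 2.95 m < h_ss, the level will rise toward this value.)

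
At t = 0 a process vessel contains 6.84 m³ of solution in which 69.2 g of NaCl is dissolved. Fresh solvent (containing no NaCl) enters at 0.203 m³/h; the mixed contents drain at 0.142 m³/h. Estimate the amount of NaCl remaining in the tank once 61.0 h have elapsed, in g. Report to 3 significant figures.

25.2 g

Total volume: dV/dt = Q_in − Q_out = 0.061000 m³/h, so V(t) = 6.84 + 0.061000 t and V(61.0) = 10.561 m³.
No NaCl enters, so dm/dt = −Q_out · (m/V).
Separate: dm/m = −Q_out dt/V(t) ⇒ ln(m/m₀) = −(Q_out/(Q_in−Q_out)) ln(V/V₀).
m = m₀ (V₀/V)^(Q_out/(Q_in−Q_out)) = 69.2 × (6.84/10.561)^(2.3279) = 25.174 g.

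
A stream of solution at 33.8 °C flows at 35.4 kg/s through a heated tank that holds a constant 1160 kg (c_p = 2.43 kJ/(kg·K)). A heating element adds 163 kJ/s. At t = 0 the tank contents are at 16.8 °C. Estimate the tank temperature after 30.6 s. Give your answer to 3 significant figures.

M c_p dT/dt = ṁ c_p (T_in − T) + Q̇.
Rearrange: dT/dt = (T_ss − T)/τ with τ = M/ṁ = 32.768 s and T_ss = T_in + Q̇/(ṁ c_p) = 35.695 °C.
Solution: T(t) = T_ss + (T₀ − T_ss) e^(−t/τ).
T(30.6) = 35.695 + (-18.895)·e^(−30.6/32.768) = 35.695 + (-18.895)·0.39305 = 28.268 °C.

28.3 °C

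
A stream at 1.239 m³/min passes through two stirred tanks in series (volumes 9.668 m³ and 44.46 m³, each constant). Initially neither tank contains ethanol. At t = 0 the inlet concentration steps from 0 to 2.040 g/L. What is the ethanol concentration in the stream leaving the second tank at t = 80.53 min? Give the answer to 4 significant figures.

Species balance on tank i: dCᵢ/dt = (Cᵢ₋₁ − Cᵢ)/τᵢ with τᵢ = Vᵢ/Q.
τ₁ = 9.668/1.239 = 7.80307 min; τ₂ = 44.46/1.239 = 35.8838 min.
Solving the cascade with C₁(0)=C₂(0)=0 gives C₂(t) = C_in[1 − (τ₁ e^(−t/τ₁) − τ₂ e^(−t/τ₂))/(τ₁ − τ₂)].
At t = 80.53: e^(−t/τ₁) = 3.29572e-05, e^(−t/τ₂) = 0.106013.
C₂ = 2.040·[1 − (7.80307·3.29572e-05 − 35.8838·0.106013)/(-28.0807)] = 2.040·0.864537 = 1.76365 g/L.

1.764 g/L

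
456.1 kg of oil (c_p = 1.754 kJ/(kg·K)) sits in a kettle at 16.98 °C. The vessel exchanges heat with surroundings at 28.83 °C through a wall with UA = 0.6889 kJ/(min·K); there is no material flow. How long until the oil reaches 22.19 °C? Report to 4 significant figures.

Lumped-capacitance energy balance: M c_p dT/dt = UA(T_amb − T).
τ = M c_p/UA = 1161.27 min; T_ss = T_amb = 28.8300 °C.
T(t) = T_ss + (T₀ − T_ss)e^(−t/τ); set T = 22.19:
t = −τ ln[(T − T_ss)/(T₀ − T_ss)] = −1161.27 · ln(0.560338) = 672.626 min.

672.6 min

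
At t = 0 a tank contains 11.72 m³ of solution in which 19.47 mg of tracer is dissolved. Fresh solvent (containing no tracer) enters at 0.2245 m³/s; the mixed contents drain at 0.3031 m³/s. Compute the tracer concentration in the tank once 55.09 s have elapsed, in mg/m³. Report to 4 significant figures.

0.4450 mg/m³

Let m(t) be the amount of tracer. Volume: V(t) = V₀ + (Q_in − Q_out) t = 11.72 − 0.0786000 t; V(55.09) = 7.38993 m³.
Species balance (pure solvent in): dm/dt = −Q_out · m/V(t).
Separate: dm/m = −Q_out dt/V(t) ⇒ ln(m/m₀) = −(Q_out/(Q_in−Q_out)) ln(V/V₀).
m = m₀ (V₀/V)^(Q_out/(Q_in−Q_out)) = 19.47 × (11.72/7.38993)^(-3.85623) = 3.28859 mg.
C = m/V = 3.28859/7.38993 = 0.445011 mg/m³.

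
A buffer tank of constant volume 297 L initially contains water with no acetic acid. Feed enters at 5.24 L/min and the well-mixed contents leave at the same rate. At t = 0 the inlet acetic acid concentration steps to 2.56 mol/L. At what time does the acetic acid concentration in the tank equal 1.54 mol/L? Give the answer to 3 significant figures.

52.2 min

Species balance: V dC/dt = Q(C_in − C) ⇒ τ = V/Q = 56.679 min.
C(t) = C_in + (C₀ − C_in) e^(−t/τ). Set C = 1.54 and solve for t:
e^(−t/τ) = (C − C_in)/(C₀ − C_in) = (1.54 − 2.56)/(0 − 2.56) = 0.39844
t = −τ ln(…) = 56.679 × 0.92020 = 52.157 min.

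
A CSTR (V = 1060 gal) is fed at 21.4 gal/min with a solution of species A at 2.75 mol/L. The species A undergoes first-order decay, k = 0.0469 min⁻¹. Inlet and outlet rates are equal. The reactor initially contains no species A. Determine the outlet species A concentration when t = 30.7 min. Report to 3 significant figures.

V dC/dt = Q(C_in − C) − k V C.
This is linear with rate a = Q/V + k = 0.067089 min⁻¹.
C_ss = Q C_in/(Q + kV) = 0.82754 mol/L; C(t) = C_ss + (C₀ − C_ss) e^(−a t).
C(30.7) = 0.82754 + (-0.82754)·e^(−0.067089·30.7) = 0.82754 + (-0.82754)·0.12750 = 0.72203 mol/L.

0.722 mol/L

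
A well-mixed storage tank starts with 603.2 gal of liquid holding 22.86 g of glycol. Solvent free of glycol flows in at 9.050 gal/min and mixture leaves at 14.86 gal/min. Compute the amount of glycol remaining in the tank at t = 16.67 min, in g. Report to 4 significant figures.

Let m(t) be the amount of glycol. Volume: V(t) = V₀ + (Q_in − Q_out) t = 603.2 − 5.81000 t; V(16.67) = 506.347 gal.
No glycol enters, so dm/dt = −Q_out · (m/V).
Separate: dm/m = −Q_out dt/V(t) ⇒ ln(m/m₀) = −(Q_out/(Q_in−Q_out)) ln(V/V₀).
m = m₀ (V₀/V)^(Q_out/(Q_in−Q_out)) = 22.86 × (603.2/506.347)^(-2.55766) = 14.6104 g.

14.61 g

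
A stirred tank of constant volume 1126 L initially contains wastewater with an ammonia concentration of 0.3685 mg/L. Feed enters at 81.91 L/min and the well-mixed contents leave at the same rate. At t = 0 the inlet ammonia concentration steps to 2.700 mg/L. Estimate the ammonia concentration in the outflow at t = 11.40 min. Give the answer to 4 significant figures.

Mass balance on the solute (V constant): V dC/dt = Q(C_in − C).
Rewrite as dC/dt + C/τ = C_in/τ, τ = V/Q = 13.7468 min.
C approaches C_in exponentially: C(t) = C_in + (C₀ − C_in) e^(−t/τ).
C(11.40) = 2.700 + (0.3685 − 2.700)·e^(−11.40/13.7468) = 2.700 + (-2.33150)·0.436362 = 1.68262 mg/L.

1.683 mg/L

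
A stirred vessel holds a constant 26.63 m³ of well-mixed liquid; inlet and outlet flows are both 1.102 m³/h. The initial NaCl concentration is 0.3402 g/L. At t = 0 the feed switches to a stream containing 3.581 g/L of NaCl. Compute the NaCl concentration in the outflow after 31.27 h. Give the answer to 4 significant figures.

2.692 g/L

Unsteady species balance (constant V, well mixed): V dC/dt = Q(C_in − C).
Time constant τ = V/Q = 26.63/1.102 = 24.1652 h.
This is linear first-order; C(t) = C_in + (C₀ − C_in) e^(−t/τ).
C(31.27) = 3.581 + (0.3402 − 3.581)·e^(−31.27/24.1652) = 3.581 + (-3.24080)·0.274169 = 2.69247 g/L.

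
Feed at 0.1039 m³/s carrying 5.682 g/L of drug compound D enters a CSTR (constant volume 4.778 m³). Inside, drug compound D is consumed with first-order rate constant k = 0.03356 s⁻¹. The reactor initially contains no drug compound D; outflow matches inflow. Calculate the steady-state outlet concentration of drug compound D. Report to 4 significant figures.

V dC/dt = Q(C_in − C) − k V C.
At steady state: 0 = Q C_in − (Q + kV) C_ss, so C_ss = Q C_in/(Q + kV).
C_ss = 0.1039·5.682/(0.1039 + 0.03356·4.778) = 0.590360/0.264250 = 2.23410 g/L.

2.234 g/L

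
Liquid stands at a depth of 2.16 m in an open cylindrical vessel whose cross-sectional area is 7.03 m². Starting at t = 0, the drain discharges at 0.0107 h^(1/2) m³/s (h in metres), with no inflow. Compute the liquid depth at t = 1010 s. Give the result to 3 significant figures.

0.491 m

A dh/dt = −Q_out = −0.0107 √h.
This is separable: 2 d(√h)/dt = −0.0107/A, so √h = √h₀ − (0.0107/(2A)) t.
√h = √2.16 − 0.0107·1010/(2·7.03) = 1.4697 − 0.76863 = 0.70106.
h = 0.70106² = 0.49148 m.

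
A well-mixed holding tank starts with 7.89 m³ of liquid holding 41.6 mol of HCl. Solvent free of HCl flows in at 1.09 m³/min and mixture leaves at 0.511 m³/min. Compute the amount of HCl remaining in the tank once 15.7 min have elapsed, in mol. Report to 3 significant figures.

21.2 mol

Total volume: dV/dt = Q_in − Q_out = 0.57900 m³/min, so V(t) = 7.89 + 0.57900 t and V(15.7) = 16.980 m³.
Solute balance: dm/dt = 0 − Q_out C = −Q_out m/V(t).
Separate: dm/m = −Q_out dt/V(t) ⇒ ln(m/m₀) = −(Q_out/(Q_in−Q_out)) ln(V/V₀).
m = m₀ (V₀/V)^(Q_out/(Q_in−Q_out)) = 41.6 × (7.89/16.980)^(0.88256) = 21.150 mol.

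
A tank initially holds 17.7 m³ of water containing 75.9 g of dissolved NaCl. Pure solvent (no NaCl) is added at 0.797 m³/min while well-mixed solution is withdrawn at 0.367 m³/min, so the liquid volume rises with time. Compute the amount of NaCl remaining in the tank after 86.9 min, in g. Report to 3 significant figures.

Let m(t) be the amount of NaCl. Volume: V(t) = V₀ + (Q_in − Q_out) t = 17.7 + 0.43000 t; V(86.9) = 55.067 m³.
No NaCl enters, so dm/dt = −Q_out · (m/V).
Separate: dm/m = −Q_out dt/V(t) ⇒ ln(m/m₀) = −(Q_out/(Q_in−Q_out)) ln(V/V₀).
m = m₀ (V₀/V)^(Q_out/(Q_in−Q_out)) = 75.9 × (17.7/55.067)^(0.85349) = 28.810 g.

28.8 g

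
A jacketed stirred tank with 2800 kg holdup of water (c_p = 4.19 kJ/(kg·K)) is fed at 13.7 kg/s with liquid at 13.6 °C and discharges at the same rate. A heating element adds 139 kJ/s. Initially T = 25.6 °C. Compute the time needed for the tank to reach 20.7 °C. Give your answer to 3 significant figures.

First-law balance (no shaft work): M c_p dT/dt = ṁ c_p (T_in − T) + 139.
τ = M/ṁ = 204.38 s; T_ss = T_in + Q̇/(ṁ c_p) = 16.021 °C.
T(t) = T_ss + (T₀ − T_ss) e^(−t/τ). Set T = 20.7:
e^(−t/τ) = (20.7 − 16.021)/(25.6 − 16.021) = 0.48844
t = −204.38 · ln(0.48844) = 146.45 s.

146 s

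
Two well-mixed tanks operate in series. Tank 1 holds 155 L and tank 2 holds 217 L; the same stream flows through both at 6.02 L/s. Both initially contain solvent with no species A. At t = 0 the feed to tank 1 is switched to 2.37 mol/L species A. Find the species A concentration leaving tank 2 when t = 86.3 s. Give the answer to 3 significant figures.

1.82 mol/L

Time constants: τᵢ = Vᵢ/Q for each well-mixed tank.
τ₁ = 155/6.02 = 25.748 s; τ₂ = 217/6.02 = 36.047 s.
Solving the cascade with C₁(0)=C₂(0)=0 gives C₂(t) = C_in[1 − (τ₁ e^(−t/τ₁) − τ₂ e^(−t/τ₂))/(τ₁ − τ₂)].
At t = 86.3: e^(−t/τ₁) = 0.035022, e^(−t/τ₂) = 0.091252.
C₂ = 2.37·[1 − (25.748·0.035022 − 36.047·0.091252)/(-10.299)] = 2.37·0.76817 = 1.8206 mol/L.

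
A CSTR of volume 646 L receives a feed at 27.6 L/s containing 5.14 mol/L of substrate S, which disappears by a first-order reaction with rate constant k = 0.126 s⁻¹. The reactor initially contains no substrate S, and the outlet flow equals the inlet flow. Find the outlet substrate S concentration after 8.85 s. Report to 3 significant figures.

1.01 mol/L

Species balance: V dC/dt = Q C_in − Q C − k V C.
dC/dt = (Q/V) C_in − (Q/V + k) C; effective rate a = Q/V + k = 0.042724 + 0.126 = 0.16872 s⁻¹.
C_ss = Q C_in/(Q + kV) = 1.3016 mol/L; C(t) = C_ss + (C₀ − C_ss) e^(−a t).
C(8.85) = 1.3016 + (-1.3016)·e^(−0.16872·8.85) = 1.3016 + (-1.3016)·0.22465 = 1.0092 mol/L.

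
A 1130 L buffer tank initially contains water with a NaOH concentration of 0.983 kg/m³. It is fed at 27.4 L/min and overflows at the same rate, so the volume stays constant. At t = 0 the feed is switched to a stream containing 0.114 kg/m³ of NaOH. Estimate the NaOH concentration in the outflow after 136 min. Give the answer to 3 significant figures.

0.146 kg/m³

Species balance on the tank: V dC/dt = Q(C_in − C).
Time constant τ = V/Q = 1130/27.4 = 41.241 min.
Integrating: C(t) = C_in + (C₀ − C_in) e^(−t/τ).
C(136) = 0.114 + (0.983 − 0.114)·e^(−136/41.241) = 0.114 + (0.86900)·0.036968 = 0.14613 kg/m³.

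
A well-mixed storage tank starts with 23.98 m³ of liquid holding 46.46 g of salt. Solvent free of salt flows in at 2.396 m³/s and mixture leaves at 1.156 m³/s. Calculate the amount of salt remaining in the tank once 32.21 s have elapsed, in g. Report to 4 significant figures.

18.63 g

Total volume: dV/dt = Q_in − Q_out = 1.24000 m³/s, so V(t) = 23.98 + 1.24000 t and V(32.21) = 63.9204 m³.
Species balance (pure solvent in): dm/dt = −Q_out · m/V(t).
Separate: dm/m = −Q_out dt/V(t) ⇒ ln(m/m₀) = −(Q_out/(Q_in−Q_out)) ln(V/V₀).
m = m₀ (V₀/V)^(Q_out/(Q_in−Q_out)) = 46.46 × (23.98/63.9204)^(0.932258) = 18.6266 g.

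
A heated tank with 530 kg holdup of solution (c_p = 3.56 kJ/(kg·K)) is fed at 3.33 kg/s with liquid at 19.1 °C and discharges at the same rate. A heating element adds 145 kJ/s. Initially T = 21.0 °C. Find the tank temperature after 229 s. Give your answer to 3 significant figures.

Heat balance on the well-mixed liquid: M c_p dT/dt = ṁ c_p (T_in − T) + 145.
τ = M/ṁ = 159.16 s; T_ss = T_in + Q̇/(ṁ c_p) = 19.1 + 145/(3.33·3.56) = 31.331 °C.
T approaches T_ss exponentially: T(t) = T_ss + (T₀ − T_ss) e^(−t/τ).
T(229) = 31.331 + (-10.331)·e^(−229/159.16) = 31.331 + (-10.331)·0.23721 = 28.881 °C.

28.9 °C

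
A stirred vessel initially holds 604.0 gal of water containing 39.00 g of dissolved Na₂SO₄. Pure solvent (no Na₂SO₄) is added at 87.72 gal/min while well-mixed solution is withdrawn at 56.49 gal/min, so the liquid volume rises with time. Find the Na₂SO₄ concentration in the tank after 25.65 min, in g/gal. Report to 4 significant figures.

0.006028 g/gal

Let m(t) be the amount of Na₂SO₄. Volume: V(t) = V₀ + (Q_in − Q_out) t = 604.0 + 31.2300 t; V(25.65) = 1405.05 gal.
Solute balance: dm/dt = 0 − Q_out C = −Q_out m/V(t).
dm/m = −Q_out dt/(V₀ + 31.2300 t); integrating gives ln(m/m₀) = −(Q_out/(Q_in−Q_out)) ln(V/V₀).
m = m₀ (V₀/V)^(Q_out/(Q_in−Q_out)) = 39.00 × (604.0/1405.05)^(1.80884) = 8.46927 g.
C = m/V = 8.46927/1405.05 = 0.00602774 g/gal.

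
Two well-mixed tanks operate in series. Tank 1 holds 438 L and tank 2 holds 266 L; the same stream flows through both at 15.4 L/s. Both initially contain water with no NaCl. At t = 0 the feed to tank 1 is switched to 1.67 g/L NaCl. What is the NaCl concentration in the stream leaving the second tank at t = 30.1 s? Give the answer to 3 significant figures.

Each tank obeys Vᵢ dCᵢ/dt = Q(Cᵢ₋₁ − Cᵢ), so τᵢ = Vᵢ/Q.
τ₁ = 438/15.4 = 28.442 s; τ₂ = 266/15.4 = 17.273 s.
Solving the cascade with C₁(0)=C₂(0)=0 gives C₂(t) = C_in[1 − (τ₁ e^(−t/τ₁) − τ₂ e^(−t/τ₂))/(τ₁ − τ₂)].
At t = 30.1: e^(−t/τ₁) = 0.34704, e^(−t/τ₂) = 0.17506.
C₂ = 1.67·[1 − (28.442·0.34704 − 17.273·0.17506)/(11.169)] = 1.67·0.38699 = 0.64627 g/L.

0.646 g/L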